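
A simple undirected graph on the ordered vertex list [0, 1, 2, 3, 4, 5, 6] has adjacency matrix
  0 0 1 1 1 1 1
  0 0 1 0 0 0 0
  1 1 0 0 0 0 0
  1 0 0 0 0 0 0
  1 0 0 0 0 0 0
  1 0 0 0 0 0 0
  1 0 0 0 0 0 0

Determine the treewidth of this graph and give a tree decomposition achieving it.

Each bag holds 2 vertices, so the decomposition has width 1, which upper-bounds the treewidth. G has an edge, so its treewidth is at least 1. Therefore the treewidth is 1.

Treewidth 1.
Bags: B1 = {0, 4}  B2 = {0, 5}  B3 = {0, 3}  B4 = {0, 6}  B5 = {0, 2}  B6 = {1, 2}
Tree: B1–B2, B1–B3, B1–B4, B2–B5, B5–B6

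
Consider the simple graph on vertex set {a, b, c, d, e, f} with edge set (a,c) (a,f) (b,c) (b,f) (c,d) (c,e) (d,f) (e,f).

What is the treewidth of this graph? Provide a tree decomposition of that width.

Each bag holds 3 vertices, so the decomposition has width 2, which upper-bounds the treewidth. For the lower bound, G contains the cycle c–e–f–b–c, so G is not a forest; only forests have treewidth ≤ 1, hence tw(G) ≥ 2. Hence tw(G) = 2 exactly.

Treewidth 2.
One such decomposition:
Bags: B1 = {c, e, f}  B2 = {b, c, f}  B3 = {a, c, f}  B4 = {c, d, f}
Tree: B1–B2, B2–B3, B3–B4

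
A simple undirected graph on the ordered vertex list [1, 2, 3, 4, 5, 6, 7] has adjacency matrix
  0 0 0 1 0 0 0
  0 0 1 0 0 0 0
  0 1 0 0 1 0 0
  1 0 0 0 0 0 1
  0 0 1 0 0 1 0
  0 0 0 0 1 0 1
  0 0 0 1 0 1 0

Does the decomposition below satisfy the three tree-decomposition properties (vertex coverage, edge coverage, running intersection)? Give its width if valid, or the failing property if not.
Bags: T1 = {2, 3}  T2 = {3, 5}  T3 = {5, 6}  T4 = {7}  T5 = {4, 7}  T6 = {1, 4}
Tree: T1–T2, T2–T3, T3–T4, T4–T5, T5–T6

A tree decomposition must satisfy three properties: every vertex lies in some bag; for every edge, both endpoints lie together in some bag; and for every vertex, the bags containing it form a connected subtree. Here edge (6,7) lies in no bag, so the decomposition is invalid.

No — edge (6,7) lies in no bag.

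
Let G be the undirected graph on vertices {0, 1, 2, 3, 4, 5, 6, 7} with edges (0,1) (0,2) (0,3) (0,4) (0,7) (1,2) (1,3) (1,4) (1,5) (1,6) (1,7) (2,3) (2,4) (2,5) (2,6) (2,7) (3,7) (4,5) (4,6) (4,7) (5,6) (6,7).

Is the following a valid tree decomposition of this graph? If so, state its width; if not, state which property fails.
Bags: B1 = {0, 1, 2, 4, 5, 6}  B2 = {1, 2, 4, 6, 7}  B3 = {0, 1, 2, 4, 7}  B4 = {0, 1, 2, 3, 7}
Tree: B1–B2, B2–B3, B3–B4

No — bags containing vertex 0 are not connected in the tree.

A tree decomposition must satisfy three properties: every vertex lies in some bag; for every edge, both endpoints lie together in some bag; and for every vertex, the bags containing it form a connected subtree. Here bags containing vertex 0 are not connected in the tree, so the decomposition is invalid.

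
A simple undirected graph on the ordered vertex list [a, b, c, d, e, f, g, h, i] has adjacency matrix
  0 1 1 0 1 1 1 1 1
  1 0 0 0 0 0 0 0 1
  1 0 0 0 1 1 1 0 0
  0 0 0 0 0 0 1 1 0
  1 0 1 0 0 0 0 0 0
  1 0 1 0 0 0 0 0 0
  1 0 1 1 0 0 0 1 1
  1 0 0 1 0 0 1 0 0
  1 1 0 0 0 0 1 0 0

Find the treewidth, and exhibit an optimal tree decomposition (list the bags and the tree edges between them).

Treewidth 2.
One optimal decomposition is:
Bags: B1 = {a, g, i}  B2 = {a, c, g}  B3 = {a, c, f}  B4 = {a, c, e}  B5 = {a, g, h}  B6 = {d, g, h}  B7 = {a, b, i}
Tree: B1–B2, B2–B3, B2–B4, B1–B5, B5–B6, B1–B7

Each bag holds 3 vertices, so the decomposition has width 2, which upper-bounds the treewidth. Conversely, {d, g, h} is a clique of size 3, and the vertices of any clique must share a bag in every tree decomposition; so some bag has ≥ 3 vertices and tw(G) ≥ 2. Therefore the treewidth is 2.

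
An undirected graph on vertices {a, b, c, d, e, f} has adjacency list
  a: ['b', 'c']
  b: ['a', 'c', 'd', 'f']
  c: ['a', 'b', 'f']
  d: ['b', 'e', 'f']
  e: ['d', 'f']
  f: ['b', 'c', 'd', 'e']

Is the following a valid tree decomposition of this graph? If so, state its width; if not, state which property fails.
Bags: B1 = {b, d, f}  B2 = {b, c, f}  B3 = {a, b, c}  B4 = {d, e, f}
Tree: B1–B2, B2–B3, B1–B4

Every vertex of G appears in some bag (union = {a, b, c, d, e, f}); every edge is covered by a bag; and for each vertex v the set of bags containing v is connected in the bag tree. The decomposition is therefore valid. The largest bag has 3 vertices, so the width is 2.

Yes; width 2.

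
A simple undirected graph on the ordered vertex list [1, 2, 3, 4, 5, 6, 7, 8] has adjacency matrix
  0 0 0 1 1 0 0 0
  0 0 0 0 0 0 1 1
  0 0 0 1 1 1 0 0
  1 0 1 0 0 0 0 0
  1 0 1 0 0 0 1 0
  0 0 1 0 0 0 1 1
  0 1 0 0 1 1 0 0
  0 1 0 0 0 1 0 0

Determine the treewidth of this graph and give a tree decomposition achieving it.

The largest bag has 3 vertices, giving width 2; this decomposition certifies tw(G) ≤ 2. The edges 4–1–5–3–4 form a cycle, so G is not a tree and its treewidth is at least 2. Therefore the treewidth is 2.

Treewidth 2.
One optimal decomposition is:
Bags: B1 = {1, 3, 4}  B2 = {1, 3, 5}  B3 = {3, 5, 6}  B4 = {5, 6, 7}  B5 = {6, 7, 8}  B6 = {2, 7, 8}
Tree: B1–B2, B2–B3, B3–B4, B4–B5, B5–B6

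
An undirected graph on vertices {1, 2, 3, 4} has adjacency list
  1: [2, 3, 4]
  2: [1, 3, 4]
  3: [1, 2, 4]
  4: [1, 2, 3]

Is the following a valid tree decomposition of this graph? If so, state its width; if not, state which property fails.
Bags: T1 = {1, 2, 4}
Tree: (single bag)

No — vertex 3 appears in no bag.

A tree decomposition must satisfy three properties: every vertex lies in some bag; for every edge, both endpoints lie together in some bag; and for every vertex, the bags containing it form a connected subtree. Here vertex 3 appears in no bag, so the decomposition is invalid.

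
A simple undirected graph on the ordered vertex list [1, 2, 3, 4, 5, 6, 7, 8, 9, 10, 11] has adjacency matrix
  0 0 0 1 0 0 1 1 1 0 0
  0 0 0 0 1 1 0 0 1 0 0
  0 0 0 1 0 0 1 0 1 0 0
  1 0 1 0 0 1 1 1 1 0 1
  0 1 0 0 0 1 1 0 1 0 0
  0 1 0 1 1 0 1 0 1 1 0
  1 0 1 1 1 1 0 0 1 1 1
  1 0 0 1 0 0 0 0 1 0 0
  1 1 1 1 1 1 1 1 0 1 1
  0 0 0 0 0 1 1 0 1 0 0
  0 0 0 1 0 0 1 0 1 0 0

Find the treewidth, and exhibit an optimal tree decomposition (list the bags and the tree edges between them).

Each bag holds 4 vertices, so the decomposition has width 3, which upper-bounds the treewidth. On the other hand G contains the 4-clique {1, 4, 8, 9}. A clique must lie in a single bag of any decomposition, so no decomposition can have width below 3. Hence tw(G) = 3 exactly.

Treewidth 3.
One optimal decomposition is:
Bags: B1 = {3, 4, 7, 9}  B2 = {1, 4, 7, 9}  B3 = {4, 6, 7, 9}  B4 = {4, 7, 9, 11}  B5 = {5, 6, 7, 9}  B6 = {1, 4, 8, 9}  B7 = {2, 5, 6, 9}  B8 = {6, 7, 9, 10}
Tree: B1–B2, B2–B3, B3–B4, B3–B5, B2–B6, B5–B7, B3–B8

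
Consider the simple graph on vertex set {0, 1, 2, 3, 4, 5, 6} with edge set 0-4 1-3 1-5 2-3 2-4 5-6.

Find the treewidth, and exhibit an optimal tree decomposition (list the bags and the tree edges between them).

Each bag holds 2 vertices, so the decomposition has width 1, which upper-bounds the treewidth. Any graph with an edge has treewidth ≥ 1, and G has the edge 6–5. Therefore the treewidth is 1.

Treewidth 1.
One such decomposition:
Bags: B1 = {5, 6}  B2 = {1, 5}  B3 = {1, 3}  B4 = {2, 3}  B5 = {2, 4}  B6 = {0, 4}
Tree: B1–B2, B2–B3, B3–B4, B4–B5, B5–B6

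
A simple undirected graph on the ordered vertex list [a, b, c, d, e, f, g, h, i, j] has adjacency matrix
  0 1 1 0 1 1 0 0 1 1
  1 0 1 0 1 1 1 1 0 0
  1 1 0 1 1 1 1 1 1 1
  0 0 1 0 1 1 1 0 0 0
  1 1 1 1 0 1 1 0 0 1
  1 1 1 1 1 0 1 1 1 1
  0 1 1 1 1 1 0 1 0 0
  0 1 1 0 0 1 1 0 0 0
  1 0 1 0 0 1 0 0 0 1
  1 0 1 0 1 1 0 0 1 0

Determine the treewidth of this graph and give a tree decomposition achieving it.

Each bag holds 5 vertices, so the decomposition has width 4, which upper-bounds the treewidth. Conversely, {c, d, e, f, g} is a clique of size 5, and the vertices of any clique must share a bag in every tree decomposition; so some bag has ≥ 5 vertices and tw(G) ≥ 4. Hence tw(G) = 4 exactly.

Treewidth 4.
Bags: B1 = {b, c, e, f, g}  B2 = {b, c, f, g, h}  B3 = {a, b, c, e, f}  B4 = {a, c, e, f, j}  B5 = {c, d, e, f, g}  B6 = {a, c, f, i, j}
Tree: B1–B2, B1–B3, B3–B4, B1–B5, B4–B6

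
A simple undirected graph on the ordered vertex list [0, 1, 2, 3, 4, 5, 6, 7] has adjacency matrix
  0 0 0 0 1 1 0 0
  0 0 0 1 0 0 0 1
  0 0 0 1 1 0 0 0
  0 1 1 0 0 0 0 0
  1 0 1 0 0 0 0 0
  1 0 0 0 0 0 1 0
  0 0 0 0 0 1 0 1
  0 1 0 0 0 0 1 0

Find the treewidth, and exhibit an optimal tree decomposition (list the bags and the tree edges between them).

The largest bag has 3 vertices, giving width 2; this decomposition certifies tw(G) ≤ 2. The edges 0–4–2–3–1–7–6–5–0 form a cycle, so G is not a tree and its treewidth is at least 2. Hence tw(G) = 2 exactly.

Treewidth 2.
Bags: B1 = {0, 2, 4}  B2 = {0, 2, 3}  B3 = {0, 1, 3}  B4 = {0, 1, 7}  B5 = {0, 6, 7}  B6 = {0, 5, 6}
Tree: B1–B2, B2–B3, B3–B4, B4–B5, B5–B6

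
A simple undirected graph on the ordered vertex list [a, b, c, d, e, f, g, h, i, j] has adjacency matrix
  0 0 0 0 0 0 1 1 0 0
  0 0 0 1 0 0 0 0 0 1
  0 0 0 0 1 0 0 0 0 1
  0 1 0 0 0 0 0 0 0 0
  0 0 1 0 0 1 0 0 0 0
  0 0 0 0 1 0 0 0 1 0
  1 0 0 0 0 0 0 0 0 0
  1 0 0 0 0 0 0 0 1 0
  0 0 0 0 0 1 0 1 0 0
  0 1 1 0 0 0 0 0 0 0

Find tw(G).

A width-1 tree decomposition is:
Bags: B1 = {b, d}  B2 = {b, j}  B3 = {c, j}  B4 = {c, e}  B5 = {e, f}  B6 = {f, i}  B7 = {h, i}  B8 = {a, h}  B9 = {a, g}
Tree: B1–B2, B2–B3, B3–B4, B4–B5, B5–B6, B6–B7, B7–B8, B8–B9
Every bag has size at most 2, so the width is 2 − 1 = 1 and tw(G) ≤ 1. Any graph with an edge has treewidth ≥ 1, and G has the edge d–b. Combining the bounds, tw(G) = 1.

1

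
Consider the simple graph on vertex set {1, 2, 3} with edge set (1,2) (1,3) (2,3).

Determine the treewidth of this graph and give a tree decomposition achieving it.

With just one bag of size 3, the width is 3 − 1 = 2, so tw(G) ≤ 2. Conversely, {1, 2, 3} is a clique of size 3, and the vertices of any clique must share a bag in every tree decomposition; so some bag has ≥ 3 vertices and tw(G) ≥ 2. Hence tw(G) = 2 exactly.

Treewidth 2.
One optimal decomposition is:
Bags: B1 = {1, 2, 3}
Tree: (single bag)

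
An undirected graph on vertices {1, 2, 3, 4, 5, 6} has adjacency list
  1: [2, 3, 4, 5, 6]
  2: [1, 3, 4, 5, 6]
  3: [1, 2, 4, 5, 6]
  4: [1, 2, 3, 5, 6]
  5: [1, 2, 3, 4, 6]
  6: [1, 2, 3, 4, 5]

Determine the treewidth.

5

A width-5 tree decomposition is:
Bags: B1 = {1, 2, 3, 4, 5, 6}
Tree: (single bag)
A single bag containing all 6 vertices is trivially a valid decomposition of width 5. For the lower bound, the 6 vertices {1, 2, 3, 4, 5, 6} are pairwise adjacent, and any tree decomposition puts a clique entirely inside one bag — forcing width ≥ 5. The upper and lower bounds meet at 5, so that is the treewidth.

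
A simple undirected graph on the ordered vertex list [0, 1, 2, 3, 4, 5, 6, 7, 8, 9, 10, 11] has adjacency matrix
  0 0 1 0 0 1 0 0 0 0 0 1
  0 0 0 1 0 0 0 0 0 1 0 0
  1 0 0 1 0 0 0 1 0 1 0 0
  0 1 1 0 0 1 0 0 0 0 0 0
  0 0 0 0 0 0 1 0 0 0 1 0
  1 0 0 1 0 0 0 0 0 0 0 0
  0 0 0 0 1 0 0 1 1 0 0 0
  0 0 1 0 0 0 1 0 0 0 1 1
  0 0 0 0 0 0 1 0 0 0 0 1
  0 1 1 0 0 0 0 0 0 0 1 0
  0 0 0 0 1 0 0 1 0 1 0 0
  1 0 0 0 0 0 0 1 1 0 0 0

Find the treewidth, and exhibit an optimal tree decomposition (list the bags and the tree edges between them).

Treewidth 3.
One optimal decomposition is:
Bags: B1 = {1, 3, 5, 9}  B2 = {2, 3, 5, 9}  B3 = {0, 2, 5, 9}  B4 = {0, 2, 9, 10}  B5 = {0, 2, 7, 10}  B6 = {0, 7, 10, 11}  B7 = {4, 7, 10, 11}  B8 = {4, 6, 7, 11}  B9 = {4, 6, 8, 11}
Tree: B1–B2, B2–B3, B3–B4, B4–B5, B5–B6, B6–B7, B7–B8, B8–B9

The largest bag has 4 vertices, giving width 3; this decomposition certifies tw(G) ≤ 3. For the lower bound: the 4 vertex sets {1,3,5}, {9}, {2}, {0,7,10,11} are disjoint, each induces a connected subgraph, and every pair is joined by at least one edge of G. Contracting each set to a single vertex therefore yields K_{4} as a minor, and since treewidth is minor-monotone, tw(G) ≥ tw(K_{4}) = 3. Therefore the treewidth is 3.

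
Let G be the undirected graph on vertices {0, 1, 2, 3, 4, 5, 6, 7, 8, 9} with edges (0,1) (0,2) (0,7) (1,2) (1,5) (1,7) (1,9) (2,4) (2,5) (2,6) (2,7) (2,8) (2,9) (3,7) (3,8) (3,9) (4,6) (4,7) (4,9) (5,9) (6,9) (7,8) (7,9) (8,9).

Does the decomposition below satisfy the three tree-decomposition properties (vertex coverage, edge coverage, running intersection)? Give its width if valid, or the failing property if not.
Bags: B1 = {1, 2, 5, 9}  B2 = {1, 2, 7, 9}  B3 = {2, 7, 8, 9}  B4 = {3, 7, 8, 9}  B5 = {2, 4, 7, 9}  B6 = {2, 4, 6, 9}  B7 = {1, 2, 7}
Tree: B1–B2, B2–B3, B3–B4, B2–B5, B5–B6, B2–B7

No — vertex 0 appears in no bag.

A tree decomposition must satisfy three properties: every vertex lies in some bag; for every edge, both endpoints lie together in some bag; and for every vertex, the bags containing it form a connected subtree. Here vertex 0 appears in no bag, so the decomposition is invalid.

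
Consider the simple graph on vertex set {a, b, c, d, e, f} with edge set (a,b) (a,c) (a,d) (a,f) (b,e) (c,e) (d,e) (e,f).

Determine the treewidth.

2

A width-2 tree decomposition is:
Bags: B1 = {a, e, f}  B2 = {a, b, e}  B3 = {a, c, e}  B4 = {a, d, e}
Tree: B1–B2, B2–B3, B3–B4
The largest bag has 3 vertices, giving width 2; this decomposition certifies tw(G) ≤ 2. The edges a–f–e–b–a form a cycle, so G is not a tree and its treewidth is at least 2. Combining the bounds, tw(G) = 2.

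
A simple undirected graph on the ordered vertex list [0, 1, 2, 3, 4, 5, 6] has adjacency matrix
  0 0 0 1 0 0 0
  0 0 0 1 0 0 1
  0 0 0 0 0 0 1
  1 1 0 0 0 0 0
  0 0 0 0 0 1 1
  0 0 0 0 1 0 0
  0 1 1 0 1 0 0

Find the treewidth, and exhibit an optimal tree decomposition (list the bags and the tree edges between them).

Treewidth 1.
One such decomposition:
Bags: B1 = {1, 6}  B2 = {2, 6}  B3 = {1, 3}  B4 = {4, 6}  B5 = {0, 3}  B6 = {4, 5}
Tree: B1–B2, B1–B3, B1–B4, B3–B5, B4–B6

Each bag holds 2 vertices, so the decomposition has width 1, which upper-bounds the treewidth. Since G has at least one edge (e.g. 6–1), it is not an edgeless graph, so tw(G) ≥ 1. Therefore the treewidth is 1.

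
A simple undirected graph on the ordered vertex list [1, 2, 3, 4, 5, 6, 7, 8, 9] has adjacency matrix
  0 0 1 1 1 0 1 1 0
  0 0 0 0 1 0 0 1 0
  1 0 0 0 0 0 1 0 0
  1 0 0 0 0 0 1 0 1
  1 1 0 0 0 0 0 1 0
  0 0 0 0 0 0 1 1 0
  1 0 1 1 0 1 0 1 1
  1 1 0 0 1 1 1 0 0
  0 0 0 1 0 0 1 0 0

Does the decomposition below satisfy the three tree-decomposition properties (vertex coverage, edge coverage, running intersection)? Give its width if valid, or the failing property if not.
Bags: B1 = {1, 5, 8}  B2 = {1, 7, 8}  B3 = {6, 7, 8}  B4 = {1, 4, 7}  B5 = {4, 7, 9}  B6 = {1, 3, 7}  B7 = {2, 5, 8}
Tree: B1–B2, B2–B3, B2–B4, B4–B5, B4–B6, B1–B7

Every vertex of G appears in some bag (union = {1, 2, 3, 4, 5, 6, 7, 8, 9}); every edge is covered by a bag; and for each vertex v the set of bags containing v is connected in the bag tree. The decomposition is therefore valid. The largest bag has 3 vertices, so the width is 2.

Yes; width 2.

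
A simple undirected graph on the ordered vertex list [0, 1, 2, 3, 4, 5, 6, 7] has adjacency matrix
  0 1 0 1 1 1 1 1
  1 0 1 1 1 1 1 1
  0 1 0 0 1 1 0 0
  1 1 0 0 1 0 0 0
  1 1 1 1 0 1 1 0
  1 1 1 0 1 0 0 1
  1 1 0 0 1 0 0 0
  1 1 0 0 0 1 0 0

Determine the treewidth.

3

A width-3 tree decomposition is:
Bags: B1 = {0, 1, 4, 6}  B2 = {0, 1, 4, 5}  B3 = {1, 2, 4, 5}  B4 = {0, 1, 3, 4}  B5 = {0, 1, 5, 7}
Tree: B1–B2, B2–B3, B2–B4, B2–B5
The largest bag has 4 vertices, giving width 3; this decomposition certifies tw(G) ≤ 3. On the other hand G contains the 4-clique {0, 1, 3, 4}. A clique must lie in a single bag of any decomposition, so no decomposition can have width below 3. Combining the bounds, tw(G) = 3.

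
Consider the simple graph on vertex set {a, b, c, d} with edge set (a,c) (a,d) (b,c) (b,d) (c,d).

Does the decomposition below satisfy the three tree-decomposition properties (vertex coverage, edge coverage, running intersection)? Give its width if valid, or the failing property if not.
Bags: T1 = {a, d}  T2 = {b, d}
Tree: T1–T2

A tree decomposition must satisfy three properties: every vertex lies in some bag; for every edge, both endpoints lie together in some bag; and for every vertex, the bags containing it form a connected subtree. Here vertex c appears in no bag, so the decomposition is invalid.

No — vertex c appears in no bag.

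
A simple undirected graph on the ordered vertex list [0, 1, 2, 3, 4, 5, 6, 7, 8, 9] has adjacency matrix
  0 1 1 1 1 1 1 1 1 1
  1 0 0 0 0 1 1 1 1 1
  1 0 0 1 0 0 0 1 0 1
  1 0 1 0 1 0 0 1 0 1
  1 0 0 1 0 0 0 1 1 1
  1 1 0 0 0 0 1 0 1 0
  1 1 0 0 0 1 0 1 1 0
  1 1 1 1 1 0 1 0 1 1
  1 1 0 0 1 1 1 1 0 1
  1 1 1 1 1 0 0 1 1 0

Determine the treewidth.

4

A width-4 tree decomposition is:
Bags: B1 = {0, 4, 7, 8, 9}  B2 = {0, 1, 7, 8, 9}  B3 = {0, 1, 6, 7, 8}  B4 = {0, 3, 4, 7, 9}  B5 = {0, 1, 5, 6, 8}  B6 = {0, 2, 3, 7, 9}
Tree: B1–B2, B2–B3, B1–B4, B3–B5, B4–B6
Each bag holds 5 vertices, so the decomposition has width 4, which upper-bounds the treewidth. For the lower bound, the 5 vertices {0, 1, 5, 6, 8} are pairwise adjacent, and any tree decomposition puts a clique entirely inside one bag — forcing width ≥ 4. Therefore the treewidth is 4.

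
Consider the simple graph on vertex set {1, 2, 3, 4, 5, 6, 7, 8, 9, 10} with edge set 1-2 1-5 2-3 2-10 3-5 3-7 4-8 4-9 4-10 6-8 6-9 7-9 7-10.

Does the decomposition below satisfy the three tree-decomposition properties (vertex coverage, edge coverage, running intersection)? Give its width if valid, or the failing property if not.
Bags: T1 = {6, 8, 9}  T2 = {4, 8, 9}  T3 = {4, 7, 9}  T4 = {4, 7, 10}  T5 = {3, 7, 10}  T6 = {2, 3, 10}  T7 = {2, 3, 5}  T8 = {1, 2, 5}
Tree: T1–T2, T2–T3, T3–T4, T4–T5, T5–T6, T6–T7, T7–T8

Yes; width 2.

Checking the three conditions: (i) the bags cover all of {1, 2, 3, 4, 5, 6, 7, 8, 9, 10}; (ii) for each edge, some bag contains both endpoints; (iii) the bags containing any fixed vertex form a subtree. All hold, so the decomposition is valid with width 3 − 1 = 2.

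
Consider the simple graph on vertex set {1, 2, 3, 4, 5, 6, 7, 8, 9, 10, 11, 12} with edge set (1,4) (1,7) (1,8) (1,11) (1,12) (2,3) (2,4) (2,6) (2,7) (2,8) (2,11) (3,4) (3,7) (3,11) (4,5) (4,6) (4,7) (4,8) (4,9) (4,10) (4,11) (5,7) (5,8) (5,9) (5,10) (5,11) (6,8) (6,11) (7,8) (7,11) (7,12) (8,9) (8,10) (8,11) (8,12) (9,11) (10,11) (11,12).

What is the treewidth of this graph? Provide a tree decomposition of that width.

The largest bag has 5 vertices, giving width 4; this decomposition certifies tw(G) ≤ 4. On the other hand G contains the 5-clique {1, 4, 7, 8, 11}. A clique must lie in a single bag of any decomposition, so no decomposition can have width below 4. The upper and lower bounds meet at 4, so that is the treewidth.

Treewidth 4.
One optimal decomposition is:
Bags: B1 = {4, 5, 7, 8, 11}  B2 = {2, 4, 7, 8, 11}  B3 = {4, 5, 8, 10, 11}  B4 = {4, 5, 8, 9, 11}  B5 = {2, 3, 4, 7, 11}  B6 = {1, 4, 7, 8, 11}  B7 = {1, 7, 8, 11, 12}  B8 = {2, 4, 6, 8, 11}
Tree: B1–B2, B1–B3, B3–B4, B2–B5, B2–B6, B6–B7, B2–B8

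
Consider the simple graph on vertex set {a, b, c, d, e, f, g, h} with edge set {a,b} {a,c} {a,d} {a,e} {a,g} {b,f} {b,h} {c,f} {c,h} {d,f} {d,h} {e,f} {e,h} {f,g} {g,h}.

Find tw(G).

3

A width-3 tree decomposition is:
Bags: B1 = {a, d, f, h}  B2 = {a, c, f, h}  B3 = {a, e, f, h}  B4 = {a, f, g, h}  B5 = {a, b, f, h}
Tree: B1–B2, B2–B3, B3–B4, B4–B5
Every bag has size at most 4, so the width is 4 − 1 = 3 and tw(G) ≤ 3. For the lower bound: the 4 vertex sets {d,f}, {a,c}, {h}, {e} are disjoint, each induces a connected subgraph, and every pair is joined by at least one edge of G. Contracting each set to a single vertex therefore yields K_{4} as a minor, and since treewidth is minor-monotone, tw(G) ≥ tw(K_{4}) = 3. Hence tw(G) = 3 exactly.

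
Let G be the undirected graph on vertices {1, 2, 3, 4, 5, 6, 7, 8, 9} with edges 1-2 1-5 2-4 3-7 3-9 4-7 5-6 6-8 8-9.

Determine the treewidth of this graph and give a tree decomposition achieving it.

Treewidth 2.
Bags: B1 = {1, 2, 5}  B2 = {2, 4, 5}  B3 = {4, 5, 7}  B4 = {3, 5, 7}  B5 = {3, 5, 9}  B6 = {5, 8, 9}  B7 = {5, 6, 8}
Tree: B1–B2, B2–B3, B3–B4, B4–B5, B5–B6, B6–B7

The largest bag has 3 vertices, giving width 2; this decomposition certifies tw(G) ≤ 2. Since 5–1–2–4–7–3–9–8–6–5 is a cycle in G, G is not acyclic. Forests are exactly the graphs of treewidth ≤ 1, so tw(G) ≥ 2. Therefore the treewidth is 2.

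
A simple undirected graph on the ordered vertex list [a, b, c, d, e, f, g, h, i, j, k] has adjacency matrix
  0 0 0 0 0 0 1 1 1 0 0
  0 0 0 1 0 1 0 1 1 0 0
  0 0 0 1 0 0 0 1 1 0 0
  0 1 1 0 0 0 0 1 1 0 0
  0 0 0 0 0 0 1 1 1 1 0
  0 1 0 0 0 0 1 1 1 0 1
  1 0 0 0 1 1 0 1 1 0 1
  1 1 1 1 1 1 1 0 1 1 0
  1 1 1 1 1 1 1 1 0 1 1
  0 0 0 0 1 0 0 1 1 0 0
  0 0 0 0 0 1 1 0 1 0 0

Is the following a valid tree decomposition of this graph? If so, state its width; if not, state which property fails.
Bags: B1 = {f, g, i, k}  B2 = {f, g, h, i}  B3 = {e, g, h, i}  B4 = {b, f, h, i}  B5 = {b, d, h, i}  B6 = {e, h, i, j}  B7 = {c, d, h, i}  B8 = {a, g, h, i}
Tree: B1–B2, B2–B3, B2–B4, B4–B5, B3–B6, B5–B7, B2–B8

Yes; width 3.

Every vertex of G appears in some bag (union = {a, b, c, d, e, f, g, h, i, j, k}); every edge is covered by a bag; and for each vertex v the set of bags containing v is connected in the bag tree. The decomposition is therefore valid. The largest bag has 4 vertices, so the width is 3.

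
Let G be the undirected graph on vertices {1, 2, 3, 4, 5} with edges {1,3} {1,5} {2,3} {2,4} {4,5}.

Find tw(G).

2

A width-2 tree decomposition is:
Bags: B1 = {1, 3, 5}  B2 = {3, 4, 5}  B3 = {2, 3, 4}
Tree: B1–B2, B2–B3
Each bag holds 3 vertices, so the decomposition has width 2, which upper-bounds the treewidth. For the lower bound, G contains the cycle 3–1–5–4–2–3, so G is not a forest; only forests have treewidth ≤ 1, hence tw(G) ≥ 2. Combining the bounds, tw(G) = 2.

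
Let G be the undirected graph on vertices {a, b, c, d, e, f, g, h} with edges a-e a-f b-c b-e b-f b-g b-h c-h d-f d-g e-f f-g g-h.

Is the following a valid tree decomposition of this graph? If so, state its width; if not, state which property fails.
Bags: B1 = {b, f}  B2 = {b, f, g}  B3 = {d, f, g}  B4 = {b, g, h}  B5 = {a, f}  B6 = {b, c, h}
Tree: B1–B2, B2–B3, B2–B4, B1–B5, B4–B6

A tree decomposition must satisfy three properties: every vertex lies in some bag; for every edge, both endpoints lie together in some bag; and for every vertex, the bags containing it form a connected subtree. Here vertex e appears in no bag, so the decomposition is invalid.

No — vertex e appears in no bag.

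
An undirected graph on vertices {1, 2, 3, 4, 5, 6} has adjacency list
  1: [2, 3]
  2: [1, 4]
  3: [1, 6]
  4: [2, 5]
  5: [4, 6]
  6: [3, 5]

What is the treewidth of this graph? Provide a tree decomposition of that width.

Treewidth 2.
One such decomposition:
Bags: B1 = {3, 5, 6}  B2 = {3, 4, 5}  B3 = {2, 3, 4}  B4 = {1, 2, 3}
Tree: B1–B2, B2–B3, B3–B4

The largest bag has 3 vertices, giving width 2; this decomposition certifies tw(G) ≤ 2. Since 3–6–5–4–2–1–3 is a cycle in G, G is not acyclic. Forests are exactly the graphs of treewidth ≤ 1, so tw(G) ≥ 2. Therefore the treewidth is 2.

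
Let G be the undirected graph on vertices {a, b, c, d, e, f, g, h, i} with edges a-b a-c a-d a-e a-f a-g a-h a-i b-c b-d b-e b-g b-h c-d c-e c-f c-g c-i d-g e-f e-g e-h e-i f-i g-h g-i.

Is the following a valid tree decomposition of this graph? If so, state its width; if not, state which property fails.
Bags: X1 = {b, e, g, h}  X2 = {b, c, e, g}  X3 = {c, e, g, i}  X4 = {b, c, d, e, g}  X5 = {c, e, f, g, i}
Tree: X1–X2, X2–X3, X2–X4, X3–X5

No — vertex a appears in no bag.

A tree decomposition must satisfy three properties: every vertex lies in some bag; for every edge, both endpoints lie together in some bag; and for every vertex, the bags containing it form a connected subtree. Here vertex a appears in no bag, so the decomposition is invalid.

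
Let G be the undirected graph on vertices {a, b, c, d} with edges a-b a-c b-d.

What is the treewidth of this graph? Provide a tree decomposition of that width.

Each bag holds 2 vertices, so the decomposition has width 1, which upper-bounds the treewidth. Since G has at least one edge (e.g. c–a), it is not an edgeless graph, so tw(G) ≥ 1. Combining the bounds, tw(G) = 1.

Treewidth 1.
One optimal decomposition is:
Bags: B1 = {a, c}  B2 = {a, b}  B3 = {b, d}
Tree: B1–B2, B2–B3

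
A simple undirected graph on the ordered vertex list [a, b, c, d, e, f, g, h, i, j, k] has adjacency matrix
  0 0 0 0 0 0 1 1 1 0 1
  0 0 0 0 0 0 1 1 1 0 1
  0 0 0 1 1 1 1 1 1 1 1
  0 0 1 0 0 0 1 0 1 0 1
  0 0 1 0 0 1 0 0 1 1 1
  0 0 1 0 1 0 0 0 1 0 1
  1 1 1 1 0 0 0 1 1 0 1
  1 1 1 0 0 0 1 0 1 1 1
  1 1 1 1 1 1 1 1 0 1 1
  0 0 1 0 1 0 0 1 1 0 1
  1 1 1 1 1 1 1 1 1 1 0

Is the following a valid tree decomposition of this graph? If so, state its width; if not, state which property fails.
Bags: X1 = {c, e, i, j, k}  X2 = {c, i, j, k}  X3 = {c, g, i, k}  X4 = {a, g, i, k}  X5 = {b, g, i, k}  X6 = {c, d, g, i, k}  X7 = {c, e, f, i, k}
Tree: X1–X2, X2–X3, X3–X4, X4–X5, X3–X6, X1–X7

No — vertex h appears in no bag.

A tree decomposition must satisfy three properties: every vertex lies in some bag; for every edge, both endpoints lie together in some bag; and for every vertex, the bags containing it form a connected subtree. Here vertex h appears in no bag, so the decomposition is invalid.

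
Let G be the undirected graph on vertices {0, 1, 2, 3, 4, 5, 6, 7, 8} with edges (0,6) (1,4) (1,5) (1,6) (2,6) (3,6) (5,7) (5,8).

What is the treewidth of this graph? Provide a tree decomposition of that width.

Each bag holds 2 vertices, so the decomposition has width 1, which upper-bounds the treewidth. Since G has at least one edge (e.g. 6–1), it is not an edgeless graph, so tw(G) ≥ 1. Hence tw(G) = 1 exactly.

Treewidth 1.
One optimal decomposition is:
Bags: B1 = {1, 6}  B2 = {1, 5}  B3 = {5, 8}  B4 = {1, 4}  B5 = {0, 6}  B6 = {3, 6}  B7 = {2, 6}  B8 = {5, 7}
Tree: B1–B2, B2–B3, B2–B4, B1–B5, B5–B6, B6–B7, B3–B8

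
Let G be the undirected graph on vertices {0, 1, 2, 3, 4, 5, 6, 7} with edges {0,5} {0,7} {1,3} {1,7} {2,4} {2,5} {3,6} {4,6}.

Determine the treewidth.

2

A width-2 tree decomposition is:
Bags: B1 = {0, 5, 7}  B2 = {1, 5, 7}  B3 = {1, 3, 5}  B4 = {3, 5, 6}  B5 = {4, 5, 6}  B6 = {2, 4, 5}
Tree: B1–B2, B2–B3, B3–B4, B4–B5, B5–B6
Every bag has size at most 3, so the width is 3 − 1 = 2 and tw(G) ≤ 2. For the lower bound, G contains the cycle 5–0–7–1–3–6–4–2–5, so G is not a forest; only forests have treewidth ≤ 1, hence tw(G) ≥ 2. Combining the bounds, tw(G) = 2.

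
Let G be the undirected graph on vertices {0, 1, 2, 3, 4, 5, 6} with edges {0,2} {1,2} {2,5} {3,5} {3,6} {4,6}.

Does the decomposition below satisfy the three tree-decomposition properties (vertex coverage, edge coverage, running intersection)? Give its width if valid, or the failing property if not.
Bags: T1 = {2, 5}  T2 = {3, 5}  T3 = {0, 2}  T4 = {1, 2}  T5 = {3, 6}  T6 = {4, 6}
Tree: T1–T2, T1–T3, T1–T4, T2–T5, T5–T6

Yes; width 1.

Checking the three conditions: (i) the bags cover all of {0, 1, 2, 3, 4, 5, 6}; (ii) for each edge, some bag contains both endpoints; (iii) the bags containing any fixed vertex form a subtree. All hold, so the decomposition is valid with width 2 − 1 = 1.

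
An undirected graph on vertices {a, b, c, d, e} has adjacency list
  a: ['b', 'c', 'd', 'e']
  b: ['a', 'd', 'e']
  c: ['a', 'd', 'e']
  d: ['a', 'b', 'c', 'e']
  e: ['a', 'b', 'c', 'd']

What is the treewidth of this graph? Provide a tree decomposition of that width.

The largest bag has 4 vertices, giving width 3; this decomposition certifies tw(G) ≤ 3. For the lower bound, the 4 vertices {a, c, d, e} are pairwise adjacent, and any tree decomposition puts a clique entirely inside one bag — forcing width ≥ 3. The upper and lower bounds meet at 3, so that is the treewidth.

Treewidth 3.
Bags: B1 = {a, c, d, e}  B2 = {a, b, d, e}
Tree: B1–B2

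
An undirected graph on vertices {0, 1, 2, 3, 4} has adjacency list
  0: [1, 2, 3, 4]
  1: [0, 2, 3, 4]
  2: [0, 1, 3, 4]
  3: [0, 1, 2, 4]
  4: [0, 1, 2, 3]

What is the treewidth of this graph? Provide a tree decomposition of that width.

With just one bag of size 5, the width is 5 − 1 = 4, so tw(G) ≤ 4. For the lower bound, the 5 vertices {0, 1, 2, 3, 4} are pairwise adjacent, and any tree decomposition puts a clique entirely inside one bag — forcing width ≥ 4. The upper and lower bounds meet at 4, so that is the treewidth.

Treewidth 4.
Bags: B1 = {0, 1, 2, 3, 4}
Tree: (single bag)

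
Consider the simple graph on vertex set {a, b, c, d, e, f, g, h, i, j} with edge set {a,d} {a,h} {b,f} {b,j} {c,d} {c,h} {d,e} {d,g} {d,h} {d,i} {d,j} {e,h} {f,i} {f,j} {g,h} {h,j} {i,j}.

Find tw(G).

A width-2 tree decomposition is:
Bags: B1 = {d, h, j}  B2 = {d, e, h}  B3 = {d, i, j}  B4 = {d, g, h}  B5 = {c, d, h}  B6 = {f, i, j}  B7 = {a, d, h}  B8 = {b, f, j}
Tree: B1–B2, B1–B3, B2–B4, B4–B5, B3–B6, B5–B7, B6–B8
Each bag holds 3 vertices, so the decomposition has width 2, which upper-bounds the treewidth. Conversely, {d, g, h} is a clique of size 3, and the vertices of any clique must share a bag in every tree decomposition; so some bag has ≥ 3 vertices and tw(G) ≥ 2. Therefore the treewidth is 2.

2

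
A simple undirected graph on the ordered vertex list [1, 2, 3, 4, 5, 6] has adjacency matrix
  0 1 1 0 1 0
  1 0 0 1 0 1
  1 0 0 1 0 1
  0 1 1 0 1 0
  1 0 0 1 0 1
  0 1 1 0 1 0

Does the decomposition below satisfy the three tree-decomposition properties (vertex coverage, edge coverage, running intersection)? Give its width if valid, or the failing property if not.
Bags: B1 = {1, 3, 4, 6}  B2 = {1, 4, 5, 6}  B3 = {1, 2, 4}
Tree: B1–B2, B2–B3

No — edge (6,2) lies in no bag.

A tree decomposition must satisfy three properties: every vertex lies in some bag; for every edge, both endpoints lie together in some bag; and for every vertex, the bags containing it form a connected subtree. Here edge (6,2) lies in no bag, so the decomposition is invalid.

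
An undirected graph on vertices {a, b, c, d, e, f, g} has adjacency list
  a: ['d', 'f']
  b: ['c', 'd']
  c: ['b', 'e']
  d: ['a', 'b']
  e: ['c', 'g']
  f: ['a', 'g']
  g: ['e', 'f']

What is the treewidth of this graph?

2

A width-2 tree decomposition is:
Bags: B1 = {a, f, g}  B2 = {a, d, g}  B3 = {b, d, g}  B4 = {b, c, g}  B5 = {c, e, g}
Tree: B1–B2, B2–B3, B3–B4, B4–B5
Each bag holds 3 vertices, so the decomposition has width 2, which upper-bounds the treewidth. Since g–f–a–d–b–c–e–g is a cycle in G, G is not acyclic. Forests are exactly the graphs of treewidth ≤ 1, so tw(G) ≥ 2. Hence tw(G) = 2 exactly.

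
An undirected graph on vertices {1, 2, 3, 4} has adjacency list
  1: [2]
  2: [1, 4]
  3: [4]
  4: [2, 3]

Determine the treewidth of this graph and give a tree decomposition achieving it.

Every bag has size at most 2, so the width is 2 − 1 = 1 and tw(G) ≤ 1. G has an edge, so its treewidth is at least 1. Combining the bounds, tw(G) = 1.

Treewidth 1.
Bags: B1 = {3, 4}  B2 = {2, 4}  B3 = {1, 2}
Tree: B1–B2, B2–B3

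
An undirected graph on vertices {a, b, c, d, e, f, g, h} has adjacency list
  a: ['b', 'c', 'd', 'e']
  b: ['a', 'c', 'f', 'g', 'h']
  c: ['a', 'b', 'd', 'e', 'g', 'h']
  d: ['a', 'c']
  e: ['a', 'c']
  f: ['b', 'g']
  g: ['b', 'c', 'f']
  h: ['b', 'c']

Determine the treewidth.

2

A width-2 tree decomposition is:
Bags: B1 = {b, c, g}  B2 = {b, f, g}  B3 = {a, b, c}  B4 = {b, c, h}  B5 = {a, c, d}  B6 = {a, c, e}
Tree: B1–B2, B1–B3, B1–B4, B3–B5, B3–B6
Each bag holds 3 vertices, so the decomposition has width 2, which upper-bounds the treewidth. Conversely, {a, c, d} is a clique of size 3, and the vertices of any clique must share a bag in every tree decomposition; so some bag has ≥ 3 vertices and tw(G) ≥ 2. Therefore the treewidth is 2.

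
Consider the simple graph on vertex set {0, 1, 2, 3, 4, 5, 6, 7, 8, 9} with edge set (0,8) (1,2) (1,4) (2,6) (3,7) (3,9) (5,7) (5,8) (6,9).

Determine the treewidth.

A width-1 tree decomposition is:
Bags: B1 = {0, 8}  B2 = {5, 8}  B3 = {5, 7}  B4 = {3, 7}  B5 = {3, 9}  B6 = {6, 9}  B7 = {2, 6}  B8 = {1, 2}  B9 = {1, 4}
Tree: B1–B2, B2–B3, B3–B4, B4–B5, B5–B6, B6–B7, B7–B8, B8–B9
Every bag has size at most 2, so the width is 2 − 1 = 1 and tw(G) ≤ 1. Any graph with an edge has treewidth ≥ 1, and G has the edge 0–8. Combining the bounds, tw(G) = 1.

1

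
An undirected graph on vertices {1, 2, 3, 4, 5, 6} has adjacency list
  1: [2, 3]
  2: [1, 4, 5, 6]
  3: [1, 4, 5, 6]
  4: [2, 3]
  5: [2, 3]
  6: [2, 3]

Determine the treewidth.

A width-2 tree decomposition is:
Bags: B1 = {1, 2, 3}  B2 = {2, 3, 6}  B3 = {2, 3, 5}  B4 = {2, 3, 4}
Tree: B1–B2, B2–B3, B3–B4
Each bag holds 3 vertices, so the decomposition has width 2, which upper-bounds the treewidth. For the lower bound, G contains the cycle 2–1–3–6–2, so G is not a forest; only forests have treewidth ≤ 1, hence tw(G) ≥ 2. The upper and lower bounds meet at 2, so that is the treewidth.

2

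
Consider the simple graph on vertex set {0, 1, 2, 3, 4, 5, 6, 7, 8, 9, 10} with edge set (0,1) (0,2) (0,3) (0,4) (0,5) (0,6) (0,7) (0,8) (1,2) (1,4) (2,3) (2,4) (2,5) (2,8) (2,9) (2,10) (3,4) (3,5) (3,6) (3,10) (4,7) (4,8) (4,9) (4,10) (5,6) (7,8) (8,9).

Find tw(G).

3

A width-3 tree decomposition is:
Bags: B1 = {0, 2, 3, 4}  B2 = {0, 2, 4, 8}  B3 = {0, 2, 3, 5}  B4 = {0, 1, 2, 4}  B5 = {2, 4, 8, 9}  B6 = {0, 3, 5, 6}  B7 = {2, 3, 4, 10}  B8 = {0, 4, 7, 8}
Tree: B1–B2, B1–B3, B1–B4, B2–B5, B3–B6, B1–B7, B2–B8
Each bag holds 4 vertices, so the decomposition has width 3, which upper-bounds the treewidth. Conversely, {0, 2, 4, 8} is a clique of size 4, and the vertices of any clique must share a bag in every tree decomposition; so some bag has ≥ 4 vertices and tw(G) ≥ 3. Therefore the treewidth is 3.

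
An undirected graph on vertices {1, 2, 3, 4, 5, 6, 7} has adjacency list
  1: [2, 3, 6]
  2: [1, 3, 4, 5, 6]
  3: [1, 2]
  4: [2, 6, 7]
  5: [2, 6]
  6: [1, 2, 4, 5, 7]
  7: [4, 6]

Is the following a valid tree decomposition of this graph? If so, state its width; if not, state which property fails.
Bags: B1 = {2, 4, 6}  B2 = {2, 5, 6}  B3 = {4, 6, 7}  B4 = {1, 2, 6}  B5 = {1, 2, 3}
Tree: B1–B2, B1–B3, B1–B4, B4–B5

Checking the three conditions: (i) the bags cover all of {1, 2, 3, 4, 5, 6, 7}; (ii) for each edge, some bag contains both endpoints; (iii) the bags containing any fixed vertex form a subtree. All hold, so the decomposition is valid with width 3 − 1 = 2.

Yes; width 2.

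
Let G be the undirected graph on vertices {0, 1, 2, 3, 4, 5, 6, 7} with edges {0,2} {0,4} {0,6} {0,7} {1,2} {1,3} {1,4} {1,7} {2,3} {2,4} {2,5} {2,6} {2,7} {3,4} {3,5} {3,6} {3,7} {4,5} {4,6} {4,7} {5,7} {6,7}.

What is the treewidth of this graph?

A width-4 tree decomposition is:
Bags: B1 = {0, 2, 4, 6, 7}  B2 = {2, 3, 4, 6, 7}  B3 = {2, 3, 4, 5, 7}  B4 = {1, 2, 3, 4, 7}
Tree: B1–B2, B2–B3, B3–B4
Each bag holds 5 vertices, so the decomposition has width 4, which upper-bounds the treewidth. Conversely, {0, 2, 4, 6, 7} is a clique of size 5, and the vertices of any clique must share a bag in every tree decomposition; so some bag has ≥ 5 vertices and tw(G) ≥ 4. The upper and lower bounds meet at 4, so that is the treewidth.

4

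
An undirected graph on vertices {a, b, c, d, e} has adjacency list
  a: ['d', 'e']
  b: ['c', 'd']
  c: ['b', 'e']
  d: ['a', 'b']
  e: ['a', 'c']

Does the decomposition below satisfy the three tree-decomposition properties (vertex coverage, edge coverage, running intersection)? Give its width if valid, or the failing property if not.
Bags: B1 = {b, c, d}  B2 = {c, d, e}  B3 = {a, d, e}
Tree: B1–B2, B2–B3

Yes; width 2.

Every vertex of G appears in some bag (union = {a, b, c, d, e}); every edge is covered by a bag; and for each vertex v the set of bags containing v is connected in the bag tree. The decomposition is therefore valid. The largest bag has 3 vertices, so the width is 2.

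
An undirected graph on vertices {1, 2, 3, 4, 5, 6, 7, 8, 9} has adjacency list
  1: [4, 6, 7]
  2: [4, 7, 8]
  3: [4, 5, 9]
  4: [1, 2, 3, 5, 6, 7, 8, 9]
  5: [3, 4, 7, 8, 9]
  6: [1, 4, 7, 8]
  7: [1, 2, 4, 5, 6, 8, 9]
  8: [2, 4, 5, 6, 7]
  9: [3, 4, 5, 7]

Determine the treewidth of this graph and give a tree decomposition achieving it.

Treewidth 3.
Bags: B1 = {4, 5, 7, 8}  B2 = {2, 4, 7, 8}  B3 = {4, 5, 7, 9}  B4 = {3, 4, 5, 9}  B5 = {4, 6, 7, 8}  B6 = {1, 4, 6, 7}
Tree: B1–B2, B1–B3, B3–B4, B2–B5, B5–B6

The largest bag has 4 vertices, giving width 3; this decomposition certifies tw(G) ≤ 3. On the other hand G contains the 4-clique {3, 4, 5, 9}. A clique must lie in a single bag of any decomposition, so no decomposition can have width below 3. Therefore the treewidth is 3.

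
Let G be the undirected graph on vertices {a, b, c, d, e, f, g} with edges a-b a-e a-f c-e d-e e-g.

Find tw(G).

1

A width-1 tree decomposition is:
Bags: B1 = {c, e}  B2 = {a, e}  B3 = {e, g}  B4 = {a, f}  B5 = {d, e}  B6 = {a, b}
Tree: B1–B2, B1–B3, B2–B4, B3–B5, B2–B6
Each bag holds 2 vertices, so the decomposition has width 1, which upper-bounds the treewidth. Since G has at least one edge (e.g. e–c), it is not an edgeless graph, so tw(G) ≥ 1. Combining the bounds, tw(G) = 1.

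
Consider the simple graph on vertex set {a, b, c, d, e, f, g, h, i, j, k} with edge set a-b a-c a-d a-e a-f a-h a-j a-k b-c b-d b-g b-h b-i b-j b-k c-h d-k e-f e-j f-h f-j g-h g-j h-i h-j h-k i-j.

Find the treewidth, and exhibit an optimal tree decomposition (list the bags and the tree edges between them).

The largest bag has 4 vertices, giving width 3; this decomposition certifies tw(G) ≤ 3. For the lower bound, the 4 vertices {a, b, d, k} are pairwise adjacent, and any tree decomposition puts a clique entirely inside one bag — forcing width ≥ 3. Therefore the treewidth is 3.

Treewidth 3.
One such decomposition:
Bags: B1 = {a, f, h, j}  B2 = {a, b, h, j}  B3 = {a, b, c, h}  B4 = {a, b, h, k}  B5 = {a, e, f, j}  B6 = {a, b, d, k}  B7 = {b, h, i, j}  B8 = {b, g, h, j}
Tree: B1–B2, B2–B3, B3–B4, B1–B5, B4–B6, B2–B7, B2–B8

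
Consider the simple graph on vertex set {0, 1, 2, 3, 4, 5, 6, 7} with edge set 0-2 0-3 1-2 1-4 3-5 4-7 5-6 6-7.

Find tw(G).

A width-2 tree decomposition is:
Bags: B1 = {0, 2, 3}  B2 = {2, 3, 5}  B3 = {2, 5, 6}  B4 = {2, 6, 7}  B5 = {2, 4, 7}  B6 = {1, 2, 4}
Tree: B1–B2, B2–B3, B3–B4, B4–B5, B5–B6
Every bag has size at most 3, so the width is 3 − 1 = 2 and tw(G) ≤ 2. The edges 2–0–3–5–6–7–4–1–2 form a cycle, so G is not a tree and its treewidth is at least 2. The upper and lower bounds meet at 2, so that is the treewidth.

2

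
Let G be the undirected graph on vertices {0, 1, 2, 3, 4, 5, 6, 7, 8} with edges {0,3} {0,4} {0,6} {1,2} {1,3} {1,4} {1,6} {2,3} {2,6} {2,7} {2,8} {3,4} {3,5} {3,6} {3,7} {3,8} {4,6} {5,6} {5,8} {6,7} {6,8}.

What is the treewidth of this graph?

3

A width-3 tree decomposition is:
Bags: B1 = {2, 3, 6, 8}  B2 = {1, 2, 3, 6}  B3 = {3, 5, 6, 8}  B4 = {2, 3, 6, 7}  B5 = {1, 3, 4, 6}  B6 = {0, 3, 4, 6}
Tree: B1–B2, B1–B3, B2–B4, B2–B5, B5–B6
Every bag has size at most 4, so the width is 4 − 1 = 3 and tw(G) ≤ 3. Conversely, {0, 3, 4, 6} is a clique of size 4, and the vertices of any clique must share a bag in every tree decomposition; so some bag has ≥ 4 vertices and tw(G) ≥ 3. Hence tw(G) = 3 exactly.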